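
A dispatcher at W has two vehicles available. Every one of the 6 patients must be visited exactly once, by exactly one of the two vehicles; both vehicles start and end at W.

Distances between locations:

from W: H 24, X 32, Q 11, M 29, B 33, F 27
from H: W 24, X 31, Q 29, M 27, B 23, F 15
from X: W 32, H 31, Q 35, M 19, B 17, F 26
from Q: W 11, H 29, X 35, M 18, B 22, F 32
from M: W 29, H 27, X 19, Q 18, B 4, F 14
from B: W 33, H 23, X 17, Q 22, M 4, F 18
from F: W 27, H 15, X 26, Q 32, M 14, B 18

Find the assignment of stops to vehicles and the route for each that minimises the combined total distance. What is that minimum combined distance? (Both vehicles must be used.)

Minimum combined distance: 128.

Try each way of splitting the stops between the two vehicles (each non-empty) and, for each split, find the best tour for each vehicle:
  {H} + {X, Q, M, B, F}: 48 + 103 = 151
  {X} + {H, Q, M, B, F}: 64 + 90 = 154
  {H, X} + {Q, M, B, F}: 87 + 78 = 165
  {Q} + {H, X, M, B, F}: 22 + 106 = 128
  {H, Q} + {X, M, B, F}: 64 + 94 = 158
  {X, Q} + {H, M, B, F}: 78 + 90 = 168
  … (31 splits in total)
Best: vehicle 1 W → Q → W = 22; vehicle 2 W → H → F → M → B → X → W = 106; combined 128.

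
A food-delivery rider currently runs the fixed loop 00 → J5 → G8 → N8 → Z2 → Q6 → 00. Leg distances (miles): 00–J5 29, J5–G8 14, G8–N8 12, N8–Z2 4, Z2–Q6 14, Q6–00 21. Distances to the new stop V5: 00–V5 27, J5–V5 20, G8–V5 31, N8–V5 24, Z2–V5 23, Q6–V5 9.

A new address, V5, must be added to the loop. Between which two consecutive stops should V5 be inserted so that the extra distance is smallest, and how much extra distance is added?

Insertion cost between consecutive stops i–j is d(i,V5) + d(V5,j) − d(i,j):
  between 00 and J5: 27 + 20 − 29 = 18
  between J5 and G8: 20 + 31 − 14 = 37
  between G8 and N8: 31 + 24 − 12 = 43
  between N8 and Z2: 24 + 23 − 4 = 43
  between Z2 and Q6: 23 + 9 − 14 = 18
  between Q6 and 00: 9 + 27 − 21 = 15
Cheapest insertion is between Q6 and 00, adding 15.
New total = 94 + 15 = 109.

Adding 15 miles by placing V5 on the Q6–00 leg.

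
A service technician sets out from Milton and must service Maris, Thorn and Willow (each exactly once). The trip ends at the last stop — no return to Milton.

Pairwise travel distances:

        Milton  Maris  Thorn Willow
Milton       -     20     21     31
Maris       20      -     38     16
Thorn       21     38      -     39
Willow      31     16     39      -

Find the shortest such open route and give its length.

There are 3! = 6 possible orderings.
Milton → Maris → Thorn → Willow: 20+38+39 = 97
Milton → Maris → Willow → Thorn: 20+16+39 = 75
Milton → Thorn → Maris → Willow: 21+38+16 = 75
Milton → Thorn → Willow → Maris: 21+39+16 = 76
Milton → Willow → Maris → Thorn: 31+16+38 = 85
Milton → Willow → Thorn → Maris: 31+39+38 = 108
The minimum is 75.
One shortest path: Milton → Maris → Willow → Thorn.

Minimum one-way distance = 75.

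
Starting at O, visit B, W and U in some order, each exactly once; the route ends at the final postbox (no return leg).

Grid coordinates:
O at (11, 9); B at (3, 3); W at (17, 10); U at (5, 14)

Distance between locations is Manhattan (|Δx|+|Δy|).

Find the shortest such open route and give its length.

Shortest open route: 36.

There are 3! = 6 possible orderings.
O→B→W→U: 14+21+16 = 51
O→B→U→W: 14+13+16 = 43
O→W→B→U: 7+21+13 = 41
O→W→U→B: 7+16+13 = 36
O→U→B→W: 11+13+21 = 45
O→U→W→B: 11+16+21 = 48
The minimum is 36.
One shortest path: O → W → U → B.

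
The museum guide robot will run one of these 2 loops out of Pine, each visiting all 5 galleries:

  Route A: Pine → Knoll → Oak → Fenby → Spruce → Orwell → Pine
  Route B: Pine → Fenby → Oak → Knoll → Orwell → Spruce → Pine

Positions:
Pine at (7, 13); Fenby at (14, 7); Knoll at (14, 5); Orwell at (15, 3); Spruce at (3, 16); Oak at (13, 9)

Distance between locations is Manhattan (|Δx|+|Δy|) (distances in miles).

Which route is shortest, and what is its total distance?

Shortest is Route B, total 56 miles.

Route A: 15 + 5 + 3 + 20 + 25 + 18 = 86
Route B: 13 + 3 + 5 + 3 + 25 + 7 = 56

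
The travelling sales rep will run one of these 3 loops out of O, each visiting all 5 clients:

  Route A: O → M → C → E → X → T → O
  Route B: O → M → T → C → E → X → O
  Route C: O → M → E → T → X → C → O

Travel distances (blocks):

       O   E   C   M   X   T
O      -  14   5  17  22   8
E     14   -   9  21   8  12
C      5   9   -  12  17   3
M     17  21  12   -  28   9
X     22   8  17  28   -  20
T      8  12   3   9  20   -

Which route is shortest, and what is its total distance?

Shortest is Route B, total 68 blocks.

Route A: 17 + 12 + 9 + 8 + 20 + 8 = 74
Route B: 17 + 9 + 3 + 9 + 8 + 22 = 68
Route C: 17 + 21 + 12 + 20 + 17 + 5 = 92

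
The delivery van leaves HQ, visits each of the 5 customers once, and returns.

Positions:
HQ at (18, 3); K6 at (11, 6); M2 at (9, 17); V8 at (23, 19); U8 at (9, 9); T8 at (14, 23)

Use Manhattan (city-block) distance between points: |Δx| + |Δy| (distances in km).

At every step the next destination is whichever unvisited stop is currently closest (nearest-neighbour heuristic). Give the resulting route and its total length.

HQ → [K6:10 / U8:15 / V8:21 / M2:23 / T8:24] → K6 (10)
K6 → [U8:5 / M2:13 / T8:20 / V8:25] → U8 (5)
U8 → [M2:8 / T8:19 / V8:24] → M2 (8)
M2 → [T8:11 / V8:16] → T8 (11)
T8 → [V8:13] → V8 (13)
Return V8→HQ: 21.
Total = 10 + 5 + 8 + 11 + 13 + 21 = 68.

Nearest-neighbour total = 68 km; route HQ → K6 → U8 → M2 → T8 → V8 → HQ.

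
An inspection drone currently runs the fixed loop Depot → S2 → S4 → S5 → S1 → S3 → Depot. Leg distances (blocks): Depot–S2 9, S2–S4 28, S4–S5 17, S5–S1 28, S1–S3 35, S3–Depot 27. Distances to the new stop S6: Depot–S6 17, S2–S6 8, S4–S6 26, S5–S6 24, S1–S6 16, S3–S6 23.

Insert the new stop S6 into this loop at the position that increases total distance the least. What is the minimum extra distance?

Insertion cost between consecutive stops i–j is d(i,S6) + d(S6,j) − d(i,j):
  between Depot and S2: 17 + 8 − 9 = 16
  between S2 and S4: 8 + 26 − 28 = 6
  between S4 and S5: 26 + 24 − 17 = 33
  between S5 and S1: 24 + 16 − 28 = 12
  between S1 and S3: 16 + 23 − 35 = 4
  between S3 and Depot: 23 + 17 − 27 = 13
Cheapest insertion is between S1 and S3, adding 4.
New total = 144 + 4 = 148.

Minimum extra distance: 4 blocks, inserting S6 between S1 and S3.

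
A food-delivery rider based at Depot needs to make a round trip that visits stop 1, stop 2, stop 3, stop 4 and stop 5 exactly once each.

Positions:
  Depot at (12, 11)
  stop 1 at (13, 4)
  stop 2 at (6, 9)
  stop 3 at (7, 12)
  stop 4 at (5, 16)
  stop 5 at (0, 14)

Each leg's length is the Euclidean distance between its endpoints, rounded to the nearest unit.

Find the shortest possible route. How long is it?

Minimum total distance: 38.

With 5 stops there are 5!/2 = 60 distinct round trips (a route and its reverse cost the same).
Depot-stop 1-stop 2-stop 3-stop 4-stop 5-Depot: 7+9+3+4+5+12 = 40
Depot-stop 1-stop 2-stop 3-stop 5-stop 4-Depot: 7+9+3+7+5+9 = 40
Depot-stop 1-stop 2-stop 4-stop 3-stop 5-Depot: 7+9+7+4+7+12 = 46
Depot-stop 1-stop 2-stop 4-stop 5-stop 3-Depot: 7+9+7+5+7+5 = 40
Depot-stop 1-stop 2-stop 5-stop 3-stop 4-Depot: 7+9+8+7+4+9 = 44
Depot-stop 1-stop 2-stop 5-stop 4-stop 3-Depot: 7+9+8+5+4+5 = 38
Depot-stop 1-stop 3-stop 2-stop 4-stop 5-Depot: 7+10+3+7+5+12 = 44
Depot-stop 1-stop 3-stop 2-stop 5-stop 4-Depot: 7+10+3+8+5+9 = 42
Depot-stop 1-stop 3-stop 4-stop 2-stop 5-Depot: 7+10+4+7+8+12 = 48
Depot-stop 1-stop 3-stop 4-stop 5-stop 2-Depot: 7+10+4+5+8+6 = 40
Depot-stop 1-stop 3-stop 5-stop 2-stop 4-Depot: 7+10+7+8+7+9 = 48
Depot-stop 1-stop 3-stop 5-stop 4-stop 2-Depot: 7+10+7+5+7+6 = 42
Depot-stop 1-stop 4-stop 2-stop 3-stop 5-Depot: 7+14+7+3+7+12 = 50
Depot-stop 1-stop 4-stop 2-stop 5-stop 3-Depot: 7+14+7+8+7+5 = 48
… (46 more)
The minimum is 38.
One optimal route: Depot → stop 1 → stop 2 → stop 5 → stop 4 → stop 3 → Depot (or its reverse).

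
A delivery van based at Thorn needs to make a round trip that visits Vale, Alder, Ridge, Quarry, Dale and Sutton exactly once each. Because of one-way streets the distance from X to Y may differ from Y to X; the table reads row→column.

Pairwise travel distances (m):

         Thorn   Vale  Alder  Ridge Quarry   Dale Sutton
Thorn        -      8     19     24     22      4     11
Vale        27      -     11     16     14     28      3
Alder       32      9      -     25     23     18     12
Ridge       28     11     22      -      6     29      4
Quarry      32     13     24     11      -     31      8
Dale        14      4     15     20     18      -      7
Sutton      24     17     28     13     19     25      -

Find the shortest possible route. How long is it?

81 m — the shortest possible round trip.

Thorn-Vale-Alder-Ridge-Quarry-Dale-Sutton-Thorn: 8+11+25+6+31+7+24 = 112
Thorn-Vale-Alder-Ridge-Quarry-Sutton-Dale-Thorn: 8+11+25+6+8+25+14 = 97
Thorn-Vale-Alder-Ridge-Dale-Quarry-Sutton-Thorn: 8+11+25+29+18+8+24 = 123
Thorn-Vale-Alder-Ridge-Dale-Sutton-Quarry-Thorn: 8+11+25+29+7+19+32 = 131
Thorn-Vale-Alder-Ridge-Sutton-Quarry-Dale-Thorn: 8+11+25+4+19+31+14 = 112
Thorn-Vale-Alder-Ridge-Sutton-Dale-Quarry-Thorn: 8+11+25+4+25+18+32 = 123
Thorn-Vale-Alder-Quarry-Ridge-Dale-Sutton-Thorn: 8+11+23+11+29+7+24 = 113
Thorn-Vale-Alder-Quarry-Ridge-Sutton-Dale-Thorn: 8+11+23+11+4+25+14 = 96
… (712 more)
Thorn-Dale-Vale-Alder-Quarry-Ridge-Sutton-Thorn: 4+4+11+23+11+4+24 = 81  ← best
The minimum is 81.
One optimal route: Thorn → Dale → Vale → Alder → Quarry → Ridge → Sutton → Thorn.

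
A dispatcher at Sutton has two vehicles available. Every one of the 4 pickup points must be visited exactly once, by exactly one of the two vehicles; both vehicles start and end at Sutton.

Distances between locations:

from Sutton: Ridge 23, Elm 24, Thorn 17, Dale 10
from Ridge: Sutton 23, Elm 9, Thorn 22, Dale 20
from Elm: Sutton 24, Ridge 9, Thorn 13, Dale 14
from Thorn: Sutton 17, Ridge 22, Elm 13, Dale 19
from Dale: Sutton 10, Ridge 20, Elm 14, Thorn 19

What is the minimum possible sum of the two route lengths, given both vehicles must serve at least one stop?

Check every non-empty split of the stops between the two vehicles; for each half take its own optimal tour:
  {Ridge} + {Elm, Thorn, Dale}: 46 + 54 = 100
  {Elm} + {Ridge, Thorn, Dale}: 48 + 69 = 117
  {Ridge, Elm} + {Thorn, Dale}: 56 + 46 = 102
  {Thorn} + {Ridge, Elm, Dale}: 34 + 56 = 90
  {Ridge, Thorn} + {Elm, Dale}: 62 + 48 = 110
  {Elm, Thorn} + {Ridge, Dale}: 54 + 53 = 107
  … (7 splits in total)
  {Ridge, Elm, Thorn} + {Dale}: 62 + 20 = 82  ← best
Best: vehicle 1 Sutton → Ridge → Elm → Thorn → Sutton = 62; vehicle 2 Sutton → Dale → Sutton = 20; combined 82.

82 — the smallest possible combined total.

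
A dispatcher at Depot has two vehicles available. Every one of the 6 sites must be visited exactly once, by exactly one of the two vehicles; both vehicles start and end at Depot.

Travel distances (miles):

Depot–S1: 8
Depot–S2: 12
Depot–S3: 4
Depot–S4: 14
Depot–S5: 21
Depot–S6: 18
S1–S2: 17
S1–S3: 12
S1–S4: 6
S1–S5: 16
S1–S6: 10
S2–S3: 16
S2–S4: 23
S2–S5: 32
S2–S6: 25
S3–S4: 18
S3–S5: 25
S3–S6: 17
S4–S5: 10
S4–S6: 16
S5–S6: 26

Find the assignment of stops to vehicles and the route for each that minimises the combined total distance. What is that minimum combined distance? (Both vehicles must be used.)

92 miles — the smallest possible combined total.

There are 2^5 − 1 = 31 ways to divide the 6 stops into two non-empty groups. For each, the best each vehicle can do is its own shortest tour through its group:
  {S1} + {S2, S3, S4, S5, S6}: 16 + 91 = 107
  {S2} + {S1, S3, S4, S5, S6}: 24 + 68 = 92
  {S1, S2} + {S3, S4, S5, S6}: 37 + 68 = 105
  {S3} + {S1, S2, S4, S5, S6}: 8 + 84 = 92
  {S1, S3} + {S2, S4, S5, S6}: 24 + 84 = 108
  {S2, S3} + {S1, S4, S5, S6}: 32 + 65 = 97
  … (31 splits in total)
Best: vehicle 1 Depot → S2 → Depot = 24; vehicle 2 Depot → S3 → S6 → S1 → S4 → S5 → Depot = 68; combined 92.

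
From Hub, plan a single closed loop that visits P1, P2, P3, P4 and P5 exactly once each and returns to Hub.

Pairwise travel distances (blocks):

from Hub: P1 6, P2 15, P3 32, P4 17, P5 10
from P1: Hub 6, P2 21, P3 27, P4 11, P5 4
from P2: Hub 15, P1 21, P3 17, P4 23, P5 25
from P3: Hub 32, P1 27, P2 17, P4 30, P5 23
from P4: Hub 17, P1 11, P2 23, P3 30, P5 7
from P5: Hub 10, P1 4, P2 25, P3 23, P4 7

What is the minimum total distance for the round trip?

With 5 stops there are 5!/2 = 60 distinct round trips (a route and its reverse cost the same).
Hub→P1→P2→P3→P4→P5→Hub: 6+21+17+30+7+10 = 91
Hub→P1→P2→P3→P5→P4→Hub: 6+21+17+23+7+17 = 91
Hub→P1→P2→P4→P3→P5→Hub: 6+21+23+30+23+10 = 113
Hub→P1→P2→P4→P5→P3→Hub: 6+21+23+7+23+32 = 112
Hub→P1→P2→P5→P3→P4→Hub: 6+21+25+23+30+17 = 122
Hub→P1→P2→P5→P4→P3→Hub: 6+21+25+7+30+32 = 121
Hub→P1→P3→P2→P4→P5→Hub: 6+27+17+23+7+10 = 90
Hub→P1→P3→P2→P5→P4→Hub: 6+27+17+25+7+17 = 99
Hub→P1→P3→P4→P2→P5→Hub: 6+27+30+23+25+10 = 121
Hub→P1→P3→P4→P5→P2→Hub: 6+27+30+7+25+15 = 110
Hub→P1→P3→P5→P2→P4→Hub: 6+27+23+25+23+17 = 121
Hub→P1→P3→P5→P4→P2→Hub: 6+27+23+7+23+15 = 101
Hub→P1→P4→P2→P3→P5→Hub: 6+11+23+17+23+10 = 90
Hub→P1→P4→P2→P5→P3→Hub: 6+11+23+25+23+32 = 120
… (46 more)
Hub→P1→P4→P5→P3→P2→Hub: 6+11+7+23+17+15 = 79  ← best
The minimum is 79.
One optimal route: Hub → P1 → P4 → P5 → P3 → P2 → Hub (or its reverse).

79 blocks — the shortest possible round trip.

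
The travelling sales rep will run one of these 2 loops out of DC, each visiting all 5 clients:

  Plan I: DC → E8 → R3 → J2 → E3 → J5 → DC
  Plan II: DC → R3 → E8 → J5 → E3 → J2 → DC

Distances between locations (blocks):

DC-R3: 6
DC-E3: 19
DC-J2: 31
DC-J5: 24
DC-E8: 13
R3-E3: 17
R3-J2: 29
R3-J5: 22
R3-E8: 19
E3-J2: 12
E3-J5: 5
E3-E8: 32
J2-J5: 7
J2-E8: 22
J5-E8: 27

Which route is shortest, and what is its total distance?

100 blocks — Plan II is the shortest.

Plan I: 13 + 19 + 29 + 12 + 5 + 24 = 102
Plan II: 6 + 19 + 27 + 5 + 12 + 31 = 100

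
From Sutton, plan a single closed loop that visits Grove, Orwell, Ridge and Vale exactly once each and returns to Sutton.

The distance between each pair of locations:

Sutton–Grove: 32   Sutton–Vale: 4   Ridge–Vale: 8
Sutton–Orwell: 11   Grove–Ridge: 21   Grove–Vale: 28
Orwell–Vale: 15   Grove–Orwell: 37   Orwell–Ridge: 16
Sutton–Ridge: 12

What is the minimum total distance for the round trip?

There are 12 distinct closed tours to check (reversals are equivalent).
Sutton → Grove → Orwell → Ridge → Vale → Sutton: 32+37+16+8+4 = 97
Sutton → Grove → Orwell → Vale → Ridge → Sutton: 32+37+15+8+12 = 104
Sutton → Grove → Ridge → Orwell → Vale → Sutton: 32+21+16+15+4 = 88
Sutton → Grove → Ridge → Vale → Orwell → Sutton: 32+21+8+15+11 = 87
Sutton → Grove → Vale → Orwell → Ridge → Sutton: 32+28+15+16+12 = 103
Sutton → Grove → Vale → Ridge → Orwell → Sutton: 32+28+8+16+11 = 95
Sutton → Orwell → Grove → Ridge → Vale → Sutton: 11+37+21+8+4 = 81
Sutton → Orwell → Grove → Vale → Ridge → Sutton: 11+37+28+8+12 = 96
Sutton → Orwell → Ridge → Grove → Vale → Sutton: 11+16+21+28+4 = 80
Sutton → Orwell → Vale → Grove → Ridge → Sutton: 11+15+28+21+12 = 87
Sutton → Ridge → Grove → Orwell → Vale → Sutton: 12+21+37+15+4 = 89
Sutton → Ridge → Orwell → Grove → Vale → Sutton: 12+16+37+28+4 = 97
The minimum is 80.
One optimal route: Sutton → Orwell → Ridge → Grove → Vale → Sutton (or its reverse).

80 — the shortest possible round trip.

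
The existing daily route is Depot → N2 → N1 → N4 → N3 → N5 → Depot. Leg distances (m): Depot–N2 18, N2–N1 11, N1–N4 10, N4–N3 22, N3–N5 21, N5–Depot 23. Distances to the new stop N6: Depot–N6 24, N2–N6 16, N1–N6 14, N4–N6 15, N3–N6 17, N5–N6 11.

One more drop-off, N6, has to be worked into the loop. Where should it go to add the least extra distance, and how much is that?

+7 m — insert N6 between N3 and N5.

Insertion cost between consecutive stops i–j is d(i,N6) + d(N6,j) − d(i,j):
  between Depot and N2: 24 + 16 − 18 = 22
  between N2 and N1: 16 + 14 − 11 = 19
  between N1 and N4: 14 + 15 − 10 = 19
  between N4 and N3: 15 + 17 − 22 = 10
  between N3 and N5: 17 + 11 − 21 = 7
  between N5 and Depot: 11 + 24 − 23 = 12
Cheapest insertion is between N3 and N5, adding 7.
New total = 105 + 7 = 112.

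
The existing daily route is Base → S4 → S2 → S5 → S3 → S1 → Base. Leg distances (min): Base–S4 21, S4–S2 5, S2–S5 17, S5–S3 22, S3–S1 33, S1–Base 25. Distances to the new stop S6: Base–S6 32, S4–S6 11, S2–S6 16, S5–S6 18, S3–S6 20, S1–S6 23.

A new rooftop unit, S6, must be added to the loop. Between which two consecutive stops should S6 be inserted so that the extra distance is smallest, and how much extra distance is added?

Adding 10 min by placing S6 on the S3–S1 leg.

Insertion cost between consecutive stops i–j is d(i,S6) + d(S6,j) − d(i,j):
  between Base and S4: 32 + 11 − 21 = 22
  between S4 and S2: 11 + 16 − 5 = 22
  between S2 and S5: 16 + 18 − 17 = 17
  between S5 and S3: 18 + 20 − 22 = 16
  between S3 and S1: 20 + 23 − 33 = 10
  between S1 and Base: 23 + 32 − 25 = 30
Cheapest insertion is between S3 and S1, adding 10.
New total = 123 + 10 = 133.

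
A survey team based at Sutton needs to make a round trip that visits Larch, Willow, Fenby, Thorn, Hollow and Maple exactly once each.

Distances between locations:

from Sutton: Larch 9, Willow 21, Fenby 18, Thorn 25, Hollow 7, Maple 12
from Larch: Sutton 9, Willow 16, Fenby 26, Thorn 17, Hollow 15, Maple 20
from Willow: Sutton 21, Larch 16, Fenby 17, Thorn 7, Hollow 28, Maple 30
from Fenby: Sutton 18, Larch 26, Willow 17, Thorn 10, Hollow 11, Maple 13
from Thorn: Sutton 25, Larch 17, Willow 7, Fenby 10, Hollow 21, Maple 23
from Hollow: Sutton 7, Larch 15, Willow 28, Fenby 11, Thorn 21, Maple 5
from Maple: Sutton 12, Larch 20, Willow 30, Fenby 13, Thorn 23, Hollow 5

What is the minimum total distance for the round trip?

Minimum total distance: 67.

There are 360 distinct closed tours to check (reversals are equivalent).
Sutton→Larch→Willow→Fenby→Thorn→Hollow→Maple→Sutton: 9+16+17+10+21+5+12 = 90
Sutton→Larch→Willow→Fenby→Thorn→Maple→Hollow→Sutton: 9+16+17+10+23+5+7 = 87
Sutton→Larch→Willow→Fenby→Hollow→Thorn→Maple→Sutton: 9+16+17+11+21+23+12 = 109
Sutton→Larch→Willow→Fenby→Hollow→Maple→Thorn→Sutton: 9+16+17+11+5+23+25 = 106
Sutton→Larch→Willow→Fenby→Maple→Thorn→Hollow→Sutton: 9+16+17+13+23+21+7 = 106
Sutton→Larch→Willow→Fenby→Maple→Hollow→Thorn→Sutton: 9+16+17+13+5+21+25 = 106
Sutton→Larch→Willow→Thorn→Fenby→Hollow→Maple→Sutton: 9+16+7+10+11+5+12 = 70
Sutton→Larch→Willow→Thorn→Fenby→Maple→Hollow→Sutton: 9+16+7+10+13+5+7 = 67
… (352 more)
The minimum is 67.
One optimal route: Sutton → Larch → Willow → Thorn → Fenby → Maple → Hollow → Sutton (or its reverse).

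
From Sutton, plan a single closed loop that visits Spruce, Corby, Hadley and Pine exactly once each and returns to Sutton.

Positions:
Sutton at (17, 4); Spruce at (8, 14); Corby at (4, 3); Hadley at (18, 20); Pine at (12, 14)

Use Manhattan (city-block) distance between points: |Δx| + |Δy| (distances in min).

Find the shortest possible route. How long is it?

With 4 stops there are 4!/2 = 12 distinct round trips (a route and its reverse cost the same).
Sutton-Spruce-Corby-Hadley-Pine-Sutton: 19+15+31+12+15 = 92
Sutton-Spruce-Corby-Pine-Hadley-Sutton: 19+15+19+12+17 = 82
Sutton-Spruce-Hadley-Corby-Pine-Sutton: 19+16+31+19+15 = 100
Sutton-Spruce-Hadley-Pine-Corby-Sutton: 19+16+12+19+14 = 80
Sutton-Spruce-Pine-Corby-Hadley-Sutton: 19+4+19+31+17 = 90
Sutton-Spruce-Pine-Hadley-Corby-Sutton: 19+4+12+31+14 = 80
Sutton-Corby-Spruce-Hadley-Pine-Sutton: 14+15+16+12+15 = 72
Sutton-Corby-Spruce-Pine-Hadley-Sutton: 14+15+4+12+17 = 62
Sutton-Corby-Hadley-Spruce-Pine-Sutton: 14+31+16+4+15 = 80
Sutton-Corby-Pine-Spruce-Hadley-Sutton: 14+19+4+16+17 = 70
Sutton-Hadley-Spruce-Corby-Pine-Sutton: 17+16+15+19+15 = 82
Sutton-Hadley-Corby-Spruce-Pine-Sutton: 17+31+15+4+15 = 82
The minimum is 62.
One optimal route: Sutton → Corby → Spruce → Pine → Hadley → Sutton (or its reverse).

Shortest round trip = 62 min.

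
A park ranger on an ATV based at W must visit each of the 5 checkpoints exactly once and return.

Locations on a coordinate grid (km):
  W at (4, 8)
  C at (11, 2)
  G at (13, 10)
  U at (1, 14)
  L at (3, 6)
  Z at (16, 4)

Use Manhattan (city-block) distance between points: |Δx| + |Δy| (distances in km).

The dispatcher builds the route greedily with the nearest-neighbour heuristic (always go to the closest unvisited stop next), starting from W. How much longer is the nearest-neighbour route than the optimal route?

The nearest-neighbour route is 2 km longer than optimal.

From W: L=3, U=9, G=11, C=13, Z=16 → choose L (3).
From L: U=10, C=12, G=14, Z=15 → choose U (10).
From U: G=16, C=22, Z=25 → choose G (16).
From G: Z=9, C=10 → choose Z (9).
From Z: C=7 → choose C (7).
NN route W → L → U → G → Z → C → W costs 58.
Optimal: W → U → G → Z → C → L → W costs 56 (by enumerating all 60 distinct tours).
Excess = 58 − 56 = 2.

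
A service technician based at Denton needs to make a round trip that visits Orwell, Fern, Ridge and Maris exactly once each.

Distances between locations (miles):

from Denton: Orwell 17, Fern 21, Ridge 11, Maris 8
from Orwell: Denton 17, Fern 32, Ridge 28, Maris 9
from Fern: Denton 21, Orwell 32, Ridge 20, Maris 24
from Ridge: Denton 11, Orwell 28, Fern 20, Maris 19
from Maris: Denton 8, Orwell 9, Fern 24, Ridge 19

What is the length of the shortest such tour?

Minimum total distance: 80 miles.

With 4 stops there are 4!/2 = 12 distinct round trips (a route and its reverse cost the same).
Denton→Orwell→Fern→Ridge→Maris→Denton: 17+32+20+19+8 = 96
Denton→Orwell→Fern→Maris→Ridge→Denton: 17+32+24+19+11 = 103
Denton→Orwell→Ridge→Fern→Maris→Denton: 17+28+20+24+8 = 97
Denton→Orwell→Ridge→Maris→Fern→Denton: 17+28+19+24+21 = 109
Denton→Orwell→Maris→Fern→Ridge→Denton: 17+9+24+20+11 = 81
Denton→Orwell→Maris→Ridge→Fern→Denton: 17+9+19+20+21 = 86
Denton→Fern→Orwell→Ridge→Maris→Denton: 21+32+28+19+8 = 108
Denton→Fern→Orwell→Maris→Ridge→Denton: 21+32+9+19+11 = 92
Denton→Fern→Ridge→Orwell→Maris→Denton: 21+20+28+9+8 = 86
Denton→Fern→Maris→Orwell→Ridge→Denton: 21+24+9+28+11 = 93
Denton→Ridge→Orwell→Fern→Maris→Denton: 11+28+32+24+8 = 103
Denton→Ridge→Fern→Orwell→Maris→Denton: 11+20+32+9+8 = 80
The minimum is 80.
One optimal route: Denton → Ridge → Fern → Orwell → Maris → Denton (or its reverse).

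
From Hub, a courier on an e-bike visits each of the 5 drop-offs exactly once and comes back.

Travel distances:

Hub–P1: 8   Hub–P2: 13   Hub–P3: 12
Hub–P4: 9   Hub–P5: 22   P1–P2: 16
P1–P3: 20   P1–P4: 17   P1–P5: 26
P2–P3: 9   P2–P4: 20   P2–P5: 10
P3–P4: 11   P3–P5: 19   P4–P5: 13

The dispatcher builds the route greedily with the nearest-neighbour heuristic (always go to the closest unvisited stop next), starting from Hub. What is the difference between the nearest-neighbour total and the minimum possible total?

Hub: P1=8, P4=9, P3=12, P2=13, P5=22 ⇒ P1
P1: P2=16, P4=17, P3=20, P5=26 ⇒ P2
P2: P3=9, P5=10, P4=20 ⇒ P3
P3: P4=11, P5=19 ⇒ P4
P4: P5=13 ⇒ P5
NN route Hub → P1 → P2 → P3 → P4 → P5 → Hub costs 79.
Optimal: Hub → P1 → P3 → P2 → P5 → P4 → Hub costs 69 (by enumerating all 60 distinct tours).
Excess = 79 − 69 = 10.

Excess over optimum: 10.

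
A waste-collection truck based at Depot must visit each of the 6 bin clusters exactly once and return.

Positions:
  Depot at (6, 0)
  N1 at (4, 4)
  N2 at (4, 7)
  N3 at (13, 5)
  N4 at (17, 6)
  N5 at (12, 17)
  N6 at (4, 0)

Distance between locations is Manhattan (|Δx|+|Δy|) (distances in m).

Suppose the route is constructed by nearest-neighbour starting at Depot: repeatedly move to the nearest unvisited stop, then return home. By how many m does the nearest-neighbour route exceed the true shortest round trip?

The nearest-neighbour route is 4 m longer than optimal.

From Depot: N6=2, N1=6, N2=9, N3=12, N4=17, N5=23 → choose N6 (2).
From N6: N1=4, N2=7, N3=14, N4=19, N5=25 → choose N1 (4).
From N1: N2=3, N3=10, N4=15, N5=21 → choose N2 (3).
From N2: N3=11, N4=14, N5=18 → choose N3 (11).
From N3: N4=5, N5=13 → choose N4 (5).
From N4: N5=16 → choose N5 (16).
NN route Depot → N6 → N1 → N2 → N3 → N4 → N5 → Depot costs 64.
Optimal: Depot → N3 → N4 → N5 → N2 → N1 → N6 → Depot costs 60 (by enumerating all 360 distinct tours).
Excess = 64 − 60 = 4.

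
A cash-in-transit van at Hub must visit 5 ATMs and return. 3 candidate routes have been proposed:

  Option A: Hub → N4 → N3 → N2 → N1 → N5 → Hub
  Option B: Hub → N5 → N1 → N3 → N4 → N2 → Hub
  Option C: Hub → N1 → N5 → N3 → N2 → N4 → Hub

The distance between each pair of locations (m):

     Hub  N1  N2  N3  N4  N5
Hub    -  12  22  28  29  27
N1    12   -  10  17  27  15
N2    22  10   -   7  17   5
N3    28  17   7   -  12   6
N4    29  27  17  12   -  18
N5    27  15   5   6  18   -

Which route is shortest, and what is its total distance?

86 m — Option C is the shortest.

Option A: 29 + 12 + 7 + 10 + 15 + 27 = 100
Option B: 27 + 15 + 17 + 12 + 17 + 22 = 110
Option C: 12 + 15 + 6 + 7 + 17 + 29 = 86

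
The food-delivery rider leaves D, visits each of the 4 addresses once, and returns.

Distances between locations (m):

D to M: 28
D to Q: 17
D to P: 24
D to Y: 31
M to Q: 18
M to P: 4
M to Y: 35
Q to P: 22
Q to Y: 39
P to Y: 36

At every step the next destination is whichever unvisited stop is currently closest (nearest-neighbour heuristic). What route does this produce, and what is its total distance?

Nearest-neighbour total = 106 m; route D → Q → M → P → Y → D.

From D: distances to unvisited — Q=17, P=24, M=28, Y=31. Nearest is Q (17).
From Q: distances to unvisited — M=18, P=22, Y=39. Nearest is M (18).
From M: distances to unvisited — P=4, Y=35. Nearest is P (4).
From P: distances to unvisited — Y=36. Nearest is Y (36).
Return Y→D: 31.
Total = 17 + 18 + 4 + 36 + 31 = 106.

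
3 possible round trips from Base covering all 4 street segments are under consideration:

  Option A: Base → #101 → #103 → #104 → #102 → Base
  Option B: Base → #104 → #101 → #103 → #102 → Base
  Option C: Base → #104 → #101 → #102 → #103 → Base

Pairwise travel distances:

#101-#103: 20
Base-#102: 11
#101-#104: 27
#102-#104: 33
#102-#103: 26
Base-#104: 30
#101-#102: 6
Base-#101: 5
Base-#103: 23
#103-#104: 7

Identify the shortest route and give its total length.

Option A: 5 + 20 + 7 + 33 + 11 = 76
Option B: 30 + 27 + 20 + 26 + 11 = 114
Option C: 30 + 27 + 6 + 26 + 23 = 112

Shortest is Option A, total 76.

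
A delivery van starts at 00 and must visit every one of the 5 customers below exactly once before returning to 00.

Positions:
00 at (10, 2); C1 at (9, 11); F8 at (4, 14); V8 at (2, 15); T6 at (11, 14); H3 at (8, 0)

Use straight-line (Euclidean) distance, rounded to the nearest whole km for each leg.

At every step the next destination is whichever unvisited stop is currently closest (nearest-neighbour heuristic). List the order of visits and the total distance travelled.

At 00 the remaining stops are H3 3, C1 9, T6 12, F8 13, V8 15; go to H3.
At H3 the remaining stops are C1 11, T6 14, F8 15, V8 16; go to C1.
At C1 the remaining stops are T6 4, F8 6, V8 8; go to T6.
At T6 the remaining stops are F8 7, V8 9; go to F8.
At F8 the remaining stops are V8 2; go to V8.
Return V8→00: 15.
Total = 3 + 11 + 4 + 7 + 2 + 15 = 42.

42 km along 00 → H3 → C1 → T6 → F8 → V8 → 00.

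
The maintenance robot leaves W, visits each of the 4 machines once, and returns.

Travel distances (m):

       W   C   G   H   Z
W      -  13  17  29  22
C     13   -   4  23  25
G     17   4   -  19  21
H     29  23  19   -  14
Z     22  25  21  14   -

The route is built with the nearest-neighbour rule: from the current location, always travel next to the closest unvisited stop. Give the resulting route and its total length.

At W the remaining stops are C 13, G 17, Z 22, H 29; go to C.
At C the remaining stops are G 4, H 23, Z 25; go to G.
At G the remaining stops are H 19, Z 21; go to H.
At H the remaining stops are Z 14; go to Z.
Return Z→W: 22.
Total = 13 + 4 + 19 + 14 + 22 = 72.

Nearest-neighbour total = 72 m; route W → C → G → H → Z → W.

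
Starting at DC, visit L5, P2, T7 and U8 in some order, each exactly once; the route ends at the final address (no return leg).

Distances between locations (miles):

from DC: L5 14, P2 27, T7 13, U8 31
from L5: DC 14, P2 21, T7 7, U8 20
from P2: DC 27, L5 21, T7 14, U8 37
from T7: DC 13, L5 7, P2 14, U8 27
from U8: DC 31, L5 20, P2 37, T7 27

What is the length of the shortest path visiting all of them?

68 miles — the minimum one-way total.

There are 4! = 24 possible orderings.
DC → L5 → P2 → T7 → U8: 14+21+14+27 = 76
DC → L5 → P2 → U8 → T7: 14+21+37+27 = 99
DC → L5 → T7 → P2 → U8: 14+7+14+37 = 72
DC → L5 → T7 → U8 → P2: 14+7+27+37 = 85
DC → L5 → U8 → P2 → T7: 14+20+37+14 = 85
DC → L5 → U8 → T7 → P2: 14+20+27+14 = 75
DC → P2 → L5 → T7 → U8: 27+21+7+27 = 82
DC → P2 → L5 → U8 → T7: 27+21+20+27 = 95
DC → P2 → T7 → L5 → U8: 27+14+7+20 = 68
DC → P2 → T7 → U8 → L5: 27+14+27+20 = 88
DC → P2 → U8 → L5 → T7: 27+37+20+7 = 91
DC → P2 → U8 → T7 → L5: 27+37+27+7 = 98
DC → T7 → L5 → P2 → U8: 13+7+21+37 = 78
DC → T7 → L5 → U8 → P2: 13+7+20+37 = 77
… (10 more)
The minimum is 68.
One shortest path: DC → P2 → T7 → L5 → U8.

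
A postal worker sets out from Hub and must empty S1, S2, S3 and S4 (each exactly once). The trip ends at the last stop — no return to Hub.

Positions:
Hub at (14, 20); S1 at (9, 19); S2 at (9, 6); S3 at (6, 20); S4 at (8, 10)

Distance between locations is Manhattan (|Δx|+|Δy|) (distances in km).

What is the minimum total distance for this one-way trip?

Shortest open route: 27 km.

There are 4! = 24 possible orderings.
Hub - S1 - S2 - S3 - S4: 6+13+17+12 = 48
Hub - S1 - S2 - S4 - S3: 6+13+5+12 = 36
Hub - S1 - S3 - S2 - S4: 6+4+17+5 = 32
Hub - S1 - S3 - S4 - S2: 6+4+12+5 = 27
Hub - S1 - S4 - S2 - S3: 6+10+5+17 = 38
Hub - S1 - S4 - S3 - S2: 6+10+12+17 = 45
Hub - S2 - S1 - S3 - S4: 19+13+4+12 = 48
Hub - S2 - S1 - S4 - S3: 19+13+10+12 = 54
Hub - S2 - S3 - S1 - S4: 19+17+4+10 = 50
Hub - S2 - S3 - S4 - S1: 19+17+12+10 = 58
Hub - S2 - S4 - S1 - S3: 19+5+10+4 = 38
Hub - S2 - S4 - S3 - S1: 19+5+12+4 = 40
Hub - S3 - S1 - S2 - S4: 8+4+13+5 = 30
Hub - S3 - S1 - S4 - S2: 8+4+10+5 = 27
… (10 more)
The minimum is 27.
One shortest path: Hub → S1 → S3 → S4 → S2.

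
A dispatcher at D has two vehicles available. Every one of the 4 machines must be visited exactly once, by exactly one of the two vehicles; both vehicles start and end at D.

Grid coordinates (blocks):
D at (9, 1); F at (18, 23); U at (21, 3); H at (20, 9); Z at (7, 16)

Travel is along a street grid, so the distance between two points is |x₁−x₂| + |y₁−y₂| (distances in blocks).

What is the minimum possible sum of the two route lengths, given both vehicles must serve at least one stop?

Try each way of splitting the stops between the two vehicles (each non-empty) and, for each split, find the best tour for each vehicle:
  {F} + {U, H, Z}: 62 + 58 = 120
  {U} + {F, H, Z}: 28 + 70 = 98
  {F, U} + {H, Z}: 68 + 56 = 124
  {H} + {F, U, Z}: 38 + 72 = 110
  {F, H} + {U, Z}: 66 + 58 = 124
  {U, H} + {F, Z}: 40 + 66 = 106
  … (7 splits in total)
Best: vehicle 1 D → U → D = 28; vehicle 2 D → H → F → Z → D = 70; combined 98.

Minimum combined distance: 98 blocks.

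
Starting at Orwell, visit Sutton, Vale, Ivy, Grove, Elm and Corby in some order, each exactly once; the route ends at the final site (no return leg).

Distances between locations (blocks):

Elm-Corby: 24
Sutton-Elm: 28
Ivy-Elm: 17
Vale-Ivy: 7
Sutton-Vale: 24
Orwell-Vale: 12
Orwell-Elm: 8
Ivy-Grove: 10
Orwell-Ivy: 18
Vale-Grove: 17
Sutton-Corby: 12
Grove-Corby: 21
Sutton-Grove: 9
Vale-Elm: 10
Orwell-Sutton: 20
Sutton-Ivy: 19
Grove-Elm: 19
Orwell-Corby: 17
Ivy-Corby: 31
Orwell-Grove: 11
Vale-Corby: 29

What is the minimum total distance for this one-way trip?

Shortest open route: 56 blocks.

There are 6! = 720 possible orderings.
Orwell→Sutton→Vale→Ivy→Grove→Elm→Corby: 20+24+7+10+19+24 = 104
Orwell→Sutton→Vale→Ivy→Grove→Corby→Elm: 20+24+7+10+21+24 = 106
Orwell→Sutton→Vale→Ivy→Elm→Grove→Corby: 20+24+7+17+19+21 = 108
Orwell→Sutton→Vale→Ivy→Elm→Corby→Grove: 20+24+7+17+24+21 = 113
Orwell→Sutton→Vale→Ivy→Corby→Grove→Elm: 20+24+7+31+21+19 = 122
Orwell→Sutton→Vale→Ivy→Corby→Elm→Grove: 20+24+7+31+24+19 = 125
Orwell→Sutton→Vale→Grove→Ivy→Elm→Corby: 20+24+17+10+17+24 = 112
Orwell→Sutton→Vale→Grove→Ivy→Corby→Elm: 20+24+17+10+31+24 = 126
… (712 more)
Orwell→Elm→Vale→Ivy→Grove→Sutton→Corby: 8+10+7+10+9+12 = 56  ← best
The minimum is 56.
One shortest path: Orwell → Elm → Vale → Ivy → Grove → Sutton → Corby.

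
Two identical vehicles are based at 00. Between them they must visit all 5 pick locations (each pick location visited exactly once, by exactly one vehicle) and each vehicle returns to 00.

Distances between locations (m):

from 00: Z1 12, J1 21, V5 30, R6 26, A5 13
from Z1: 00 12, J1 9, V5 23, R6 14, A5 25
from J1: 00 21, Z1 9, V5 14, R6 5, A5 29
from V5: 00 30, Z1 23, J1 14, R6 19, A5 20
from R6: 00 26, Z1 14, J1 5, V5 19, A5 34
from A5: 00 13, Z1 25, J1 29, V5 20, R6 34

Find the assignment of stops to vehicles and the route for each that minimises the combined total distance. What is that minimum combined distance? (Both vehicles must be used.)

There are 2^4 − 1 = 15 ways to divide the 5 stops into two non-empty groups. For each, the best each vehicle can do is its own shortest tour through its group:
  {Z1} + {J1, V5, R6, A5}: 24 + 78 = 102
  {J1} + {Z1, V5, R6, A5}: 42 + 78 = 120
  {Z1, J1} + {V5, R6, A5}: 42 + 78 = 120
  {V5} + {Z1, J1, R6, A5}: 60 + 73 = 133
  {Z1, V5} + {J1, R6, A5}: 65 + 73 = 138
  {J1, V5} + {Z1, R6, A5}: 65 + 73 = 138
  … (15 splits in total)
  {Z1, J1, V5, R6} + {A5}: 75 + 26 = 101  ← best
Best: vehicle 1 00 → Z1 → J1 → R6 → V5 → 00 = 75; vehicle 2 00 → A5 → 00 = 26; combined 101.

Minimum combined distance: 101 m.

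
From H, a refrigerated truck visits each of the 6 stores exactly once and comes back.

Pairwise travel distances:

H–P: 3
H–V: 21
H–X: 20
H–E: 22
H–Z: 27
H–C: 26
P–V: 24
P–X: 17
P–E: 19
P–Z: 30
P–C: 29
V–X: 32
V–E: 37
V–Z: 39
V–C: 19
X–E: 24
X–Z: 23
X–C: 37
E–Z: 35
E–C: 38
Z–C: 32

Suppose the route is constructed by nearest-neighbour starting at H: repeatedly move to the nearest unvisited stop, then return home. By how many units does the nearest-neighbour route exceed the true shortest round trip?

12 longer than the optimal tour.

From H: P=3, X=20, V=21, E=22, C=26, Z=27 → choose P (3).
From P: X=17, E=19, V=24, C=29, Z=30 → choose X (17).
From X: Z=23, E=24, V=32, C=37 → choose Z (23).
From Z: C=32, E=35, V=39 → choose C (32).
From C: V=19, E=38 → choose V (19).
From V: E=37 → choose E (37).
NN route H → P → X → Z → C → V → E → H costs 153.
Optimal: H → P → E → X → Z → C → V → H costs 141 (by enumerating all 360 distinct tours).
Excess = 153 − 141 = 12.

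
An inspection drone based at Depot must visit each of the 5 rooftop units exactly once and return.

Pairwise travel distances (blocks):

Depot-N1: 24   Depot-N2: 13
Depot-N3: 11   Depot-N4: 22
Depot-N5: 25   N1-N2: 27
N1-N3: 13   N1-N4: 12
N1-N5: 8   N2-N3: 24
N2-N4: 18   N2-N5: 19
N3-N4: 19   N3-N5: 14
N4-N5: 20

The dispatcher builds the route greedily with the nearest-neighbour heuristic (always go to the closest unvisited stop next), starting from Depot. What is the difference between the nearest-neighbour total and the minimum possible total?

The nearest-neighbour route is 15 blocks longer than optimal.

From Depot: N3=11, N2=13, N4=22, N1=24, N5=25 → choose N3 (11).
From N3: N1=13, N5=14, N4=19, N2=24 → choose N1 (13).
From N1: N5=8, N4=12, N2=27 → choose N5 (8).
From N5: N2=19, N4=20 → choose N2 (19).
From N2: N4=18 → choose N4 (18).
NN route Depot → N3 → N1 → N5 → N2 → N4 → Depot costs 91.
Optimal: Depot → N2 → N4 → N1 → N5 → N3 → Depot costs 76 (by enumerating all 60 distinct tours).
Excess = 91 − 76 = 15.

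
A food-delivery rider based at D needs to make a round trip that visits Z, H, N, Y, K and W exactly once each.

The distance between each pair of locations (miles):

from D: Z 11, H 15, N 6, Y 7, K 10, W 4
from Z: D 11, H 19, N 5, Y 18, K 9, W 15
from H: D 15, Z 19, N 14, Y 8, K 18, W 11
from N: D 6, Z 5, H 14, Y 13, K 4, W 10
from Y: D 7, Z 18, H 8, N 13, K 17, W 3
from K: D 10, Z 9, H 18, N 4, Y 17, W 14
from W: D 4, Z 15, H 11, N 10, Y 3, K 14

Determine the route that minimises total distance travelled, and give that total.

There are 360 distinct closed tours to check (reversals are equivalent).
D - Z - H - N - Y - K - W - D: 11+19+14+13+17+14+4 = 92
D - Z - H - N - Y - W - K - D: 11+19+14+13+3+14+10 = 84
D - Z - H - N - K - Y - W - D: 11+19+14+4+17+3+4 = 72
D - Z - H - N - K - W - Y - D: 11+19+14+4+14+3+7 = 72
D - Z - H - N - W - Y - K - D: 11+19+14+10+3+17+10 = 84
D - Z - H - N - W - K - Y - D: 11+19+14+10+14+17+7 = 92
D - Z - H - Y - N - K - W - D: 11+19+8+13+4+14+4 = 73
D - Z - H - Y - N - W - K - D: 11+19+8+13+10+14+10 = 85
… (352 more)
D - Z - N - K - H - Y - W - D: 11+5+4+18+8+3+4 = 53  ← best
The minimum is 53.
One optimal route: D → Z → N → K → H → Y → W → D (or its reverse).

53 miles — the shortest possible round trip.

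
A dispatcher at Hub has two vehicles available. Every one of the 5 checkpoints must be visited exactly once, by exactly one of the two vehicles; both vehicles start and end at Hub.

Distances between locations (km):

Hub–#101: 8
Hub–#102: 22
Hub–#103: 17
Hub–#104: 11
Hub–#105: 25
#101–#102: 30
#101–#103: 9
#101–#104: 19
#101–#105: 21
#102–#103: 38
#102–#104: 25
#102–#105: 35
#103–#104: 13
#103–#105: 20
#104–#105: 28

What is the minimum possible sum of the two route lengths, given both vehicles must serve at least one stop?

Minimum combined distance: 116 km.

Check every non-empty split of the stops between the two vehicles; for each half take its own optimal tour:
  {#101} + {#102, #103, #104, #105}: 16 + 101 = 117
  {#102} + {#101, #103, #104, #105}: 44 + 73 = 117
  {#101, #102} + {#103, #104, #105}: 60 + 69 = 129
  {#103} + {#101, #102, #104, #105}: 34 + 100 = 134
  {#101, #103} + {#102, #104, #105}: 34 + 96 = 130
  {#102, #103} + {#101, #104, #105}: 77 + 68 = 145
  … (15 splits in total)
  {#104} + {#101, #102, #103, #105}: 22 + 94 = 116  ← best
Best: vehicle 1 Hub → #104 → Hub = 22; vehicle 2 Hub → #101 → #103 → #105 → #102 → Hub = 94; combined 116.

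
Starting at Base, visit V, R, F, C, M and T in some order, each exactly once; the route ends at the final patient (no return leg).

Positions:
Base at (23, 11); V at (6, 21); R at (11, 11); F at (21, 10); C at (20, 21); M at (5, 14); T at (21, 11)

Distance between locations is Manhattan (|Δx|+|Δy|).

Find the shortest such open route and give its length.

45 — the minimum one-way total.

There are 6! = 720 possible orderings.
Base - V - R - F - C - M - T: 27+15+11+12+22+19 = 106
Base - V - R - F - C - T - M: 27+15+11+12+11+19 = 95
Base - V - R - F - M - C - T: 27+15+11+20+22+11 = 106
Base - V - R - F - M - T - C: 27+15+11+20+19+11 = 103
Base - V - R - F - T - C - M: 27+15+11+1+11+22 = 87
Base - V - R - F - T - M - C: 27+15+11+1+19+22 = 95
Base - V - R - C - F - M - T: 27+15+19+12+20+19 = 112
Base - V - R - C - F - T - M: 27+15+19+12+1+19 = 93
… (712 more)
Base - F - T - R - M - V - C: 3+1+10+9+8+14 = 45  ← best
The minimum is 45.
One shortest path: Base → F → T → R → M → V → C.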